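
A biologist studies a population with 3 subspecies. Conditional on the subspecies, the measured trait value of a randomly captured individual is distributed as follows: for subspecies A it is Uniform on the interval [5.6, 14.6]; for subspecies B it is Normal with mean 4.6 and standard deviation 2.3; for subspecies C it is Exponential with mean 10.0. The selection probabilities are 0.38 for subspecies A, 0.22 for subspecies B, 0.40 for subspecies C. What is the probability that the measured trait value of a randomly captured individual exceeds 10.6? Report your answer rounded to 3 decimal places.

Conditional on each subspecies, P(X > 10.6): A: 0.444444; B: 0.0045444; C: 0.346456.
By total probability, P(X > 10.6) = 0.38·0.444444 + 0.22·0.0045444 + 0.4·0.346456 = 0.308471.

0.308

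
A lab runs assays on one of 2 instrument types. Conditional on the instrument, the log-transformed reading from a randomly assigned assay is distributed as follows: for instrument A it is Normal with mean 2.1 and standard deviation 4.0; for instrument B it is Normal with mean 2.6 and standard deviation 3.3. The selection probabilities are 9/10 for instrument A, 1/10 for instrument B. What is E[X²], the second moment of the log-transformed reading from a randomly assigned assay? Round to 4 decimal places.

20.1340

For each component E[X²] = Var + (mean)², giving A: 20.41; B: 17.65.
Overall E[X²] = 0.9·20.41 + 0.1·17.65 = 20.134.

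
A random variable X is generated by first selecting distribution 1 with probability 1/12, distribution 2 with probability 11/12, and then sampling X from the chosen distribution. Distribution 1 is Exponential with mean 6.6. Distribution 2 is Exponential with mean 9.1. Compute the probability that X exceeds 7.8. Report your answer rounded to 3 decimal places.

0.415

Conditional on each component, P(X > 7.8): 1: 0.306721; 2: 0.424373.
By total probability, P(X > 7.8) = 0.0833333·0.306721 + 0.916667·0.424373 = 0.414568.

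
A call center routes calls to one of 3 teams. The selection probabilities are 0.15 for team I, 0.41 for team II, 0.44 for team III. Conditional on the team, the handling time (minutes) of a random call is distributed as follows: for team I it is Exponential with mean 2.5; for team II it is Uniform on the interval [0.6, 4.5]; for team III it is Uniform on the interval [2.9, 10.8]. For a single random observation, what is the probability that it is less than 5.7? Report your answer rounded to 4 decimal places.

Conditional on each team, P(X < 5.7): I: 0.897716; II: 1; III: 0.35443.
By total probability, P(X < 5.7) = 0.15·0.897716 + 0.41·1 + 0.44·0.35443 = 0.700607.

0.7006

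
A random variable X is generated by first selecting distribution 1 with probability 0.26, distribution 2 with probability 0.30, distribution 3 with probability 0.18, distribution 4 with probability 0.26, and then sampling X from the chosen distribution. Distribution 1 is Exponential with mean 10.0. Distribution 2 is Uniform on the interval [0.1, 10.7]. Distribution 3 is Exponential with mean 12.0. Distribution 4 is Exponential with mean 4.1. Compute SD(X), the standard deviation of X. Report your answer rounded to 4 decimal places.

Per component, 1: μ=10, E[X²]=200; 2: μ=5.4, E[X²]=38.5233; 3: μ=12, E[X²]=288; 4: μ=4.1, E[X²]=33.62.
E[X] = 0.26·10 + 0.3·5.4 + 0.18·12 + 0.26·4.1 = 7.446.
E[X²] = 0.26·200 + 0.3·38.5233 + 0.18·288 + 0.26·33.62 = 124.138.
Var(X) = E[X²] − (E[X])² = 124.138 − 55.4429 = 68.6953.
SD(X) = √68.6953 = 8.28826.

8.2883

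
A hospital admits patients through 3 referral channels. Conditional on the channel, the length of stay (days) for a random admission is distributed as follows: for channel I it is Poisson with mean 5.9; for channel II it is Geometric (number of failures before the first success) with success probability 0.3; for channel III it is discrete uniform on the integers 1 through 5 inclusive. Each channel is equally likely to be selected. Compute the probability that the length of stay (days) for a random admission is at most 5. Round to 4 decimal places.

0.7814

Conditional on each channel, P(X ≤ 5): I: 0.461873; II: 0.882351; III: 1.
By total probability, P(X ≤ 5) = 0.333333·0.461873 + 0.333333·0.882351 + 0.333333·1 = 0.781408.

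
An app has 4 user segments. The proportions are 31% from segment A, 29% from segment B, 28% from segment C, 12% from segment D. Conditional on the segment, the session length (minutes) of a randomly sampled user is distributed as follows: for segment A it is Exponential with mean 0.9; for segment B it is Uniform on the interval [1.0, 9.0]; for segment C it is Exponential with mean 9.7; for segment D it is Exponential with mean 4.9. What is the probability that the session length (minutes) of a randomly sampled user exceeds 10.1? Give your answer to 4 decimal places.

0.1141

Conditional on each segment, P(X > 10.1): A: 1.33737e-05; B: 0; C: 0.353018; D: 0.127298.
By total probability, P(X > 10.1) = 0.31·1.33737e-05 + 0.29·0 + 0.28·0.353018 + 0.12·0.127298 = 0.114125.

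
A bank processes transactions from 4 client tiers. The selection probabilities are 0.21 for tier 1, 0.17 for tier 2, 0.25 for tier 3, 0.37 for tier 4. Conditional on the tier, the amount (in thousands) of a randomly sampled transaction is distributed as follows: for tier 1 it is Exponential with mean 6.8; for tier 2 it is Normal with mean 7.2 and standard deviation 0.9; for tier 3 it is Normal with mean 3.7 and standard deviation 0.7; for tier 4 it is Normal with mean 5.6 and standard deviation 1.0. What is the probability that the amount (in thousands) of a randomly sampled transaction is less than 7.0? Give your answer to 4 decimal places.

0.7952

Conditional on each tier, P(X < 7.0): 1: 0.642783; 2: 0.41207; 3: 0.999999; 4: 0.919243.
By total probability, P(X < 7.0) = 0.21·0.642783 + 0.17·0.41207 + 0.25·0.999999 + 0.37·0.919243 = 0.795156.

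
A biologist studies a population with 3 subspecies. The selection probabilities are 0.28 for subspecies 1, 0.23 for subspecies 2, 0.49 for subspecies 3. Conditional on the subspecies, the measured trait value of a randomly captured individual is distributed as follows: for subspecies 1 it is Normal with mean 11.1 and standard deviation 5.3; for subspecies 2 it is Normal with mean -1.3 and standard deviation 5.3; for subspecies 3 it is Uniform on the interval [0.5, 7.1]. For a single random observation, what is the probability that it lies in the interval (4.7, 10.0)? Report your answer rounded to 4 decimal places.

Conditional on each subspecies, P(4.7 < X < 10.0): 1: 0.304181; 2: 0.112301; 3: 0.363636.
By total probability, P(4.7 < X < 10.0) = 0.28·0.304181 + 0.23·0.112301 + 0.49·0.363636 = 0.289182.

0.2892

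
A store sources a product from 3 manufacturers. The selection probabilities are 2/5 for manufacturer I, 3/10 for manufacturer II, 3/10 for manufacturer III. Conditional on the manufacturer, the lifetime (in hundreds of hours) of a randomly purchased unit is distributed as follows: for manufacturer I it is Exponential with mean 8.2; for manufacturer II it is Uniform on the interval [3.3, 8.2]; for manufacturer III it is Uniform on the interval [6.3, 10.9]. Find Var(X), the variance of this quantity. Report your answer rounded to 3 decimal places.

Per component, I: μ=8.2, E[X²]=134.48; II: μ=5.75, E[X²]=35.0633; III: μ=8.6, E[X²]=75.7233.
E[X] = 0.4·8.2 + 0.3·5.75 + 0.3·8.6 = 7.585.
E[X²] = 0.4·134.48 + 0.3·35.0633 + 0.3·75.7233 = 87.028.
Var(X) = E[X²] − (E[X])² = 87.028 − 57.5322 = 29.4958.

29.496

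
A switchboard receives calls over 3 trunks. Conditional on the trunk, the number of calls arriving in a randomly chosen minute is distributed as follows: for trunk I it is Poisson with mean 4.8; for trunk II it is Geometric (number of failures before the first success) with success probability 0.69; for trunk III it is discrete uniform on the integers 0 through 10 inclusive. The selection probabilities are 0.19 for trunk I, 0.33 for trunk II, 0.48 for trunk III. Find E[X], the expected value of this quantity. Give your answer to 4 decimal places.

3.4603

Component means — I: 4.8; II: 0.449275; III: 5.
E[X] = 0.19·4.8 + 0.33·0.449275 + 0.48·5 = 3.46026.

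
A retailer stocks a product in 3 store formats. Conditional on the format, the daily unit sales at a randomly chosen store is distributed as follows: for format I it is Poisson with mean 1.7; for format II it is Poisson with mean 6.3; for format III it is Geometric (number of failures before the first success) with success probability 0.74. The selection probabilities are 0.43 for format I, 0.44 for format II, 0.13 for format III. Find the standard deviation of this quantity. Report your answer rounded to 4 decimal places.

Per component, I: μ=1.7, E[X²]=4.59; II: μ=6.3, E[X²]=45.99; III: μ=0.351351, E[X²]=0.598247.
E[X] = 0.43·1.7 + 0.44·6.3 + 0.13·0.351351 = 3.54868.
E[X²] = 0.43·4.59 + 0.44·45.99 + 0.13·0.598247 = 22.2871.
Var(X) = E[X²] − (E[X])² = 22.2871 − 12.5931 = 9.69397.
SD(X) = √9.69397 = 3.11351.

3.1135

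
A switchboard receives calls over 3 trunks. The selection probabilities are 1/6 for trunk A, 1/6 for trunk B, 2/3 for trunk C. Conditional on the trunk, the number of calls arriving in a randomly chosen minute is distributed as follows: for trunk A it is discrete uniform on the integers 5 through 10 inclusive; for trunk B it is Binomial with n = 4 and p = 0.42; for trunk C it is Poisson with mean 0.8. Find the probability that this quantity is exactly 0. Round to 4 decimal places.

0.3184

Conditional on each trunk, P(X = 0): A: 0; B: 0.113165; C: 0.449329.
By total probability, P(X = 0) = 0.166667·0 + 0.166667·0.113165 + 0.666667·0.449329 = 0.318413.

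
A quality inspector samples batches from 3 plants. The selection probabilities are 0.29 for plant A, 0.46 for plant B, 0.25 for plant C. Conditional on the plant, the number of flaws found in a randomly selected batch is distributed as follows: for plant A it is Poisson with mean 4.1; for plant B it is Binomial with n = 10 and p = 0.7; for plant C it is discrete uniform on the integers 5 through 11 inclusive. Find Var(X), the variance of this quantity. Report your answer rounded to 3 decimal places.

5.495

Per component, A: μ=4.1, E[X²]=20.91; B: μ=7, E[X²]=51.1; C: μ=8, E[X²]=68.
E[X] = 0.29·4.1 + 0.46·7 + 0.25·8 = 6.409.
E[X²] = 0.29·20.91 + 0.46·51.1 + 0.25·68 = 46.5699.
Var(X) = E[X²] − (E[X])² = 46.5699 − 41.0753 = 5.49462.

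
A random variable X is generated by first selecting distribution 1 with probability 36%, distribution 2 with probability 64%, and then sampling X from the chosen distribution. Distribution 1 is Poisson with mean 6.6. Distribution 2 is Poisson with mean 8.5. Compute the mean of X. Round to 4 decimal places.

7.8160

Component means — 1: 6.6; 2: 8.5.
E[X] = 0.36·6.6 + 0.64·8.5 = 7.816.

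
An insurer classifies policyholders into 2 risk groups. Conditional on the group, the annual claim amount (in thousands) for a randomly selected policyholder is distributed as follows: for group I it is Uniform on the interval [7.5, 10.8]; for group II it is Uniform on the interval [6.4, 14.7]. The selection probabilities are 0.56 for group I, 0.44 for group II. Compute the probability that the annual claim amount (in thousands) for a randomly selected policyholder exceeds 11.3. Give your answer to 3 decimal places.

0.180

Conditional on each group, P(X > 11.3): I: 0; II: 0.409639.
By total probability, P(X > 11.3) = 0.56·0 + 0.44·0.409639 = 0.180241.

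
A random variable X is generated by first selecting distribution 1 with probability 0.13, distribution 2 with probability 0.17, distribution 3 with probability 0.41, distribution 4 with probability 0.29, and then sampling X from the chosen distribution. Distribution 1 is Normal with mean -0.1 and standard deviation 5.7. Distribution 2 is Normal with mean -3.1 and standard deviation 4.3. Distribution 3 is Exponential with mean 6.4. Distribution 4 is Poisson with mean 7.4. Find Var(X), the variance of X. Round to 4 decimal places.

Per component, 1: μ=-0.1, E[X²]=32.5; 2: μ=-3.1, E[X²]=28.1; 3: μ=6.4, E[X²]=81.92; 4: μ=7.4, E[X²]=62.16.
E[X] = 0.13·-0.1 + 0.17·-3.1 + 0.41·6.4 + 0.29·7.4 = 4.23.
E[X²] = 0.13·32.5 + 0.17·28.1 + 0.41·81.92 + 0.29·62.16 = 60.6156.
Var(X) = E[X²] − (E[X])² = 60.6156 − 17.8929 = 42.7227.

42.7227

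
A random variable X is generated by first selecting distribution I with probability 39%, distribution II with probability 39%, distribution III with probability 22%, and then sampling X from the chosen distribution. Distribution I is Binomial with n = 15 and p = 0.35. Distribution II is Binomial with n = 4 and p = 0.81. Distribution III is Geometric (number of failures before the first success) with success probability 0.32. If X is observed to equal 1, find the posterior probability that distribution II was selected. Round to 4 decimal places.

0.1410

Likelihoods P(X=1 | ·): I: 0.0126167; II: 0.0222232; III: 0.2176.
Posterior ∝ prior × likelihood. Numerator for II: 0.39·0.0222232 = 0.00866703.
Normalizing constant: 0.39·0.0126167 + 0.39·0.0222232 + 0.22·0.2176 = 0.0614596.
P(II | observation) = 0.00866703 / 0.0614596 = 0.14102.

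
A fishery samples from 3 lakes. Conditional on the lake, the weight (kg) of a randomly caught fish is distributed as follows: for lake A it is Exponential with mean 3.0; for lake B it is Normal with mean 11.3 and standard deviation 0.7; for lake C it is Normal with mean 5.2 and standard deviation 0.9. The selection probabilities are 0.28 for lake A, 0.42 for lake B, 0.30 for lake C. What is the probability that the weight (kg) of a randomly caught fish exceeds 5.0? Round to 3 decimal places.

Conditional on each lake, P(X > 5.0): A: 0.188876; B: 1; C: 0.58793.
By total probability, P(X > 5.0) = 0.28·0.188876 + 0.42·1 + 0.3·0.58793 = 0.649264.

0.649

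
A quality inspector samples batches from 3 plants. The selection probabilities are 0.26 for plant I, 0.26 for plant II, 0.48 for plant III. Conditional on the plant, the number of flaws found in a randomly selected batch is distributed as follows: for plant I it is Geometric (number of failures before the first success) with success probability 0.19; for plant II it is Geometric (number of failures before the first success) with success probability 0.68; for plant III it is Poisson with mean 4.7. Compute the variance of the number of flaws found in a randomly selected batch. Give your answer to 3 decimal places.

11.498

Per component, I: μ=4.26316, E[X²]=40.6122; II: μ=0.470588, E[X²]=0.913495; III: μ=4.7, E[X²]=26.79.
E[X] = 0.26·4.26316 + 0.26·0.470588 + 0.48·4.7 = 3.48677.
E[X²] = 0.26·40.6122 + 0.26·0.913495 + 0.48·26.79 = 23.6559.
Var(X) = E[X²] − (E[X])² = 23.6559 − 12.1576 = 11.4983.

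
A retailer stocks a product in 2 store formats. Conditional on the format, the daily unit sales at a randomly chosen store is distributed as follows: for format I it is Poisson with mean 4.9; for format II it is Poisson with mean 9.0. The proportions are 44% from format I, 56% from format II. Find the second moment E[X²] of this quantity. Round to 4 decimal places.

63.1204

For each component E[X²] = Var + (mean)², giving I: 28.91; II: 90.
Overall E[X²] = 0.44·28.91 + 0.56·90 = 63.1204.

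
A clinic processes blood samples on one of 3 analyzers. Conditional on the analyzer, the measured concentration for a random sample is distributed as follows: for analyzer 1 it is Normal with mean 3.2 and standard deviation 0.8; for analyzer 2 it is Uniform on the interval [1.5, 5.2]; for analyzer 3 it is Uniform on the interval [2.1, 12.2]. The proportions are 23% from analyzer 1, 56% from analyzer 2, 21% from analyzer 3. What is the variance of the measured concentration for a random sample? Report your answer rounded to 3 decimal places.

5.026

Per component, 1: μ=3.2, E[X²]=10.88; 2: μ=3.35, E[X²]=12.3633; 3: μ=7.15, E[X²]=59.6233.
E[X] = 0.23·3.2 + 0.56·3.35 + 0.21·7.15 = 4.1135.
E[X²] = 0.23·10.88 + 0.56·12.3633 + 0.21·59.6233 = 21.9468.
Var(X) = E[X²] − (E[X])² = 21.9468 − 16.9209 = 5.02588.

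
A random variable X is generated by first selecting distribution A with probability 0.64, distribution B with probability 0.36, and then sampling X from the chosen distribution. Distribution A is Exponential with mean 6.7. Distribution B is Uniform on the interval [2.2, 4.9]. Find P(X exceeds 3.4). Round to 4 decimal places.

0.5853

Conditional on each component, P(X > 3.4): A: 0.602021; B: 0.555556.
By total probability, P(X > 3.4) = 0.64·0.602021 + 0.36·0.555556 = 0.585294.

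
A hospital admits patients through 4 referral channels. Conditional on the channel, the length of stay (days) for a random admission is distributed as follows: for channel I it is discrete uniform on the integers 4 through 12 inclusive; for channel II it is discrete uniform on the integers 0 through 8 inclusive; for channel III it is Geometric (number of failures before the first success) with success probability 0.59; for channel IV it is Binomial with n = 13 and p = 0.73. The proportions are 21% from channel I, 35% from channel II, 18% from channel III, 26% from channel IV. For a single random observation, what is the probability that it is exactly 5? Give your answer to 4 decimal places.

Conditional on each channel, P(X = 5): I: 0.111111; II: 0.111111; III: 0.00683552; IV: 0.00753534.
By total probability, P(X = 5) = 0.21·0.111111 + 0.35·0.111111 + 0.18·0.00683552 + 0.26·0.00753534 = 0.0654118.

0.0654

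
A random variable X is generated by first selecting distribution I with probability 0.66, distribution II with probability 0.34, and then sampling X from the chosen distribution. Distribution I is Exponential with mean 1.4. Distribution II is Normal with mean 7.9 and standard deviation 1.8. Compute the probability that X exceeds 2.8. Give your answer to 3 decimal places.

Conditional on each component, P(X > 2.8): I: 0.135335; II: 0.997697.
By total probability, P(X > 2.8) = 0.66·0.135335 + 0.34·0.997697 = 0.428538.

0.429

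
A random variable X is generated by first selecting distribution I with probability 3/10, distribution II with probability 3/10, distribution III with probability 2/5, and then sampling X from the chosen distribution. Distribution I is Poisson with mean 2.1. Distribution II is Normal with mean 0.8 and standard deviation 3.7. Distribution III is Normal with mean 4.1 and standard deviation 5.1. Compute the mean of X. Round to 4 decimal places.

2.5100

Component means — I: 2.1; II: 0.8; III: 4.1.
E[X] = 0.3·2.1 + 0.3·0.8 + 0.4·4.1 = 2.51.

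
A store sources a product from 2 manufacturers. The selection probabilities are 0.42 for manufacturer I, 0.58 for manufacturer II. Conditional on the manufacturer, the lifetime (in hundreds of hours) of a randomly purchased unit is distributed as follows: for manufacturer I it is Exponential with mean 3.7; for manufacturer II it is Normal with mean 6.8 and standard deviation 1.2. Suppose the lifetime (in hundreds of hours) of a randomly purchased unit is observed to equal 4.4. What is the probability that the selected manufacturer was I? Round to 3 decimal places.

0.570

Likelihoods f(4.4 | ·): I: 0.0822887; II: 0.0449925.
Posterior ∝ prior × likelihood. Numerator for I: 0.42·0.0822887 = 0.0345612.
Normalizing constant: 0.42·0.0822887 + 0.58·0.0449925 = 0.0606569.
P(I | observation) = 0.0345612 / 0.0606569 = 0.569783.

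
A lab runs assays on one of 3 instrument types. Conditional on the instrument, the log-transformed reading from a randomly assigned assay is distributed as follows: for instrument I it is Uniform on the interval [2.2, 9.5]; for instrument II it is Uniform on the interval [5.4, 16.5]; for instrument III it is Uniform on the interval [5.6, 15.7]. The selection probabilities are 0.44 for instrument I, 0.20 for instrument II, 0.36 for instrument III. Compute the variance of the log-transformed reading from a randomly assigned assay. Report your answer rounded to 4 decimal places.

13.0127

Per component, I: μ=5.85, E[X²]=38.6633; II: μ=10.95, E[X²]=130.17; III: μ=10.65, E[X²]=121.923.
E[X] = 0.44·5.85 + 0.2·10.95 + 0.36·10.65 = 8.598.
E[X²] = 0.44·38.6633 + 0.2·130.17 + 0.36·121.923 = 86.9383.
Var(X) = E[X²] − (E[X])² = 86.9383 − 73.9256 = 13.0127.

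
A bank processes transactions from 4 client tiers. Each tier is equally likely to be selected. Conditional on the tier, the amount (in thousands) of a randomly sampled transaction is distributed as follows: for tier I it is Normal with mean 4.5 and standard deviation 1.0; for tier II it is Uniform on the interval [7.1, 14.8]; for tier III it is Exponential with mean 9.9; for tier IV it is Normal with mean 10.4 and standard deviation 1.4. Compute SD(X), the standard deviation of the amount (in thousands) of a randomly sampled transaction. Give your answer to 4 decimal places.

Per component, I: μ=4.5, E[X²]=21.25; II: μ=10.95, E[X²]=124.843; III: μ=9.9, E[X²]=196.02; IV: μ=10.4, E[X²]=110.12.
E[X] = 0.25·4.5 + 0.25·10.95 + 0.25·9.9 + 0.25·10.4 = 8.9375.
E[X²] = 0.25·21.25 + 0.25·124.843 + 0.25·196.02 + 0.25·110.12 = 113.058.
Var(X) = E[X²] − (E[X])² = 113.058 − 79.8789 = 33.1794.
SD(X) = √33.1794 = 5.76016.

5.7602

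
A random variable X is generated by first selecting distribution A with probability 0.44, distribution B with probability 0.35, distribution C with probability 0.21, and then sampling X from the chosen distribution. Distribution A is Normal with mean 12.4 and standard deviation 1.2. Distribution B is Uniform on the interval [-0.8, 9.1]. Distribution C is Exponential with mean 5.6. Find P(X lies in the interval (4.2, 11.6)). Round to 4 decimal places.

0.3571

Conditional on each component, P(4.2 < X < 11.6): A: 0.252493; B: 0.494949; C: 0.346361.
By total probability, P(4.2 < X < 11.6) = 0.44·0.252493 + 0.35·0.494949 + 0.21·0.346361 = 0.357065.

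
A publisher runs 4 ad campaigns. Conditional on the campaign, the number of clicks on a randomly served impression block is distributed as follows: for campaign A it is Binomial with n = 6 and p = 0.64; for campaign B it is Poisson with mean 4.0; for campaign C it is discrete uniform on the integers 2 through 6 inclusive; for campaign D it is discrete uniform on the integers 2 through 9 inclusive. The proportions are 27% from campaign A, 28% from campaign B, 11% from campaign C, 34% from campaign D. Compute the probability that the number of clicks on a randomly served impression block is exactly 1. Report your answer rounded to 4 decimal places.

0.0268

Conditional on each campaign, P(X = 1): A: 0.023219; B: 0.0732626; C: 0; D: 0.
By total probability, P(X = 1) = 0.27·0.023219 + 0.28·0.0732626 + 0.11·0 + 0.34·0 = 0.0267826.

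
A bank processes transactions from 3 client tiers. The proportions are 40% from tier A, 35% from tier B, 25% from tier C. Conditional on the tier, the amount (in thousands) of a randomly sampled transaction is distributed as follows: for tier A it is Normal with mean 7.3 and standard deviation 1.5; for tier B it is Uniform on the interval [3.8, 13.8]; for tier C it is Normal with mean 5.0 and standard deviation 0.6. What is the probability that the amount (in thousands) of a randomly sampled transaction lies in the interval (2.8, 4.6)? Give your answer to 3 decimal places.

Conditional on each tier, P(2.8 < X < 4.6): A: 0.0345804; B: 0.08; C: 0.25237.
By total probability, P(2.8 < X < 4.6) = 0.4·0.0345804 + 0.35·0.08 + 0.25·0.25237 = 0.104925.

0.105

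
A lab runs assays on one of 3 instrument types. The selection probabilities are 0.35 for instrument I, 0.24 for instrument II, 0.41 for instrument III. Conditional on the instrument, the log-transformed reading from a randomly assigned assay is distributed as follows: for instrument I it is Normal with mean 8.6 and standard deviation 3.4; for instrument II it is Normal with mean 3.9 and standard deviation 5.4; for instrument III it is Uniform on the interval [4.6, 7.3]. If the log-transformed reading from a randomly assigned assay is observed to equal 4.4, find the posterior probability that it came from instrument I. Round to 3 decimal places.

0.520

Likelihoods f(4.4 | ·): I: 0.054711; II: 0.0735622; III: 0.
Posterior ∝ prior × likelihood. Numerator for I: 0.35·0.054711 = 0.0191489.
Normalizing constant: 0.35·0.054711 + 0.24·0.0735622 + 0.41·0 = 0.0368038.
P(I | observation) = 0.0191489 / 0.0368038 = 0.520296.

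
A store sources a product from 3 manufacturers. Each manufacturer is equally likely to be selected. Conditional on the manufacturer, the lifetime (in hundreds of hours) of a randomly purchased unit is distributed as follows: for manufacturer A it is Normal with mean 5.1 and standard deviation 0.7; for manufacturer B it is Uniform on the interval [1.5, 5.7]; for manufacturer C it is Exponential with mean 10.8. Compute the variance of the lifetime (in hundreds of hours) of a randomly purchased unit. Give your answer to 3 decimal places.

Per component, A: μ=5.1, E[X²]=26.5; B: μ=3.6, E[X²]=14.43; C: μ=10.8, E[X²]=233.28.
E[X] = 0.333333·5.1 + 0.333333·3.6 + 0.333333·10.8 = 6.5.
E[X²] = 0.333333·26.5 + 0.333333·14.43 + 0.333333·233.28 = 91.4033.
Var(X) = E[X²] − (E[X])² = 91.4033 − 42.25 = 49.1533.

49.153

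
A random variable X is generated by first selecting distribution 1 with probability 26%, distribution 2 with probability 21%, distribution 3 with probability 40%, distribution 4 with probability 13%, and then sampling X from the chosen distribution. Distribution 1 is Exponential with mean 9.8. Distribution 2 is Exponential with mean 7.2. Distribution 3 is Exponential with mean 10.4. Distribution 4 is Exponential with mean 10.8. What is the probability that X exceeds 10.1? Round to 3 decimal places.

Conditional on each component, P(X > 10.1): 1: 0.356788; 2: 0.245913; 3: 0.378646; 4: 0.392513.
By total probability, P(X > 10.1) = 0.26·0.356788 + 0.21·0.245913 + 0.4·0.378646 + 0.13·0.392513 = 0.346892.

0.347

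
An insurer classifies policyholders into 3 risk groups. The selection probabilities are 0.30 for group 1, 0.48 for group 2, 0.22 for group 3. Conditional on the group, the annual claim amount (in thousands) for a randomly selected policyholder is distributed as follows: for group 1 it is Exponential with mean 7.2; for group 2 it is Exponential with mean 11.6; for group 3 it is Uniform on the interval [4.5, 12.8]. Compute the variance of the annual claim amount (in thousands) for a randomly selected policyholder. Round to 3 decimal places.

85.249

Per component, 1: μ=7.2, E[X²]=103.68; 2: μ=11.6, E[X²]=269.12; 3: μ=8.65, E[X²]=80.5633.
E[X] = 0.3·7.2 + 0.48·11.6 + 0.22·8.65 = 9.631.
E[X²] = 0.3·103.68 + 0.48·269.12 + 0.22·80.5633 = 178.006.
Var(X) = E[X²] − (E[X])² = 178.006 − 92.7562 = 85.2494.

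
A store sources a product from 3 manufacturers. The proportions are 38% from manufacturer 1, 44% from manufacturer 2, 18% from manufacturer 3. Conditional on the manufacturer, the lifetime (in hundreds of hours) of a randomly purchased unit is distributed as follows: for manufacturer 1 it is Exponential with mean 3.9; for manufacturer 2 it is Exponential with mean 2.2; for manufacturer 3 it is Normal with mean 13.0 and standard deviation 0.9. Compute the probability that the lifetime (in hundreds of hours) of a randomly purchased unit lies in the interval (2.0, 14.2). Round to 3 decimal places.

Conditional on each manufacturer, P(2.0 < X < 14.2): 1: 0.572579; 2: 0.401317; 3: 0.908789.
By total probability, P(2.0 < X < 14.2) = 0.38·0.572579 + 0.44·0.401317 + 0.18·0.908789 = 0.557741.

0.558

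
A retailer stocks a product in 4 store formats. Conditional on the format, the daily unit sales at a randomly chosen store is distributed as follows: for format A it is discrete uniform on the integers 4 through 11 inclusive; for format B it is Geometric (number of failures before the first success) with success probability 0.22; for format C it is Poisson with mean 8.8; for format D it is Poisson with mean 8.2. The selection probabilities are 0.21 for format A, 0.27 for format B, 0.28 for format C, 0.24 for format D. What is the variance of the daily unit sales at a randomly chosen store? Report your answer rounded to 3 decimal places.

14.412

Per component, A: μ=7.5, E[X²]=61.5; B: μ=3.54545, E[X²]=28.686; C: μ=8.8, E[X²]=86.24; D: μ=8.2, E[X²]=75.44.
E[X] = 0.21·7.5 + 0.27·3.54545 + 0.28·8.8 + 0.24·8.2 = 6.96427.
E[X²] = 0.21·61.5 + 0.27·28.686 + 0.28·86.24 + 0.24·75.44 = 62.913.
Var(X) = E[X²] − (E[X])² = 62.913 − 48.5011 = 14.4119.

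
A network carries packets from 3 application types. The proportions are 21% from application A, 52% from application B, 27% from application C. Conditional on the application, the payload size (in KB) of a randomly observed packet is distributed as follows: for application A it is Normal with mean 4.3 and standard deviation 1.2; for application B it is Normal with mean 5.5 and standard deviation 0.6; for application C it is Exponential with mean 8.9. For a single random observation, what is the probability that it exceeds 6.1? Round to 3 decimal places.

0.233

Conditional on each application, P(X > 6.1): A: 0.0668072; B: 0.158655; C: 0.503892.
By total probability, P(X > 6.1) = 0.21·0.0668072 + 0.52·0.158655 + 0.27·0.503892 = 0.232581.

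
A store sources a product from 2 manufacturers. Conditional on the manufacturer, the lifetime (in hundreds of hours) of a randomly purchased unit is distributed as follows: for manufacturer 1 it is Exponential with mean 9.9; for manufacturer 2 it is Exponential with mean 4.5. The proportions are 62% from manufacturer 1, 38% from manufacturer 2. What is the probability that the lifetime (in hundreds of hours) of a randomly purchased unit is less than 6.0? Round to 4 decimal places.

Conditional on each manufacturer, P(X < 6.0): 1: 0.454504; 2: 0.736403.
By total probability, P(X < 6.0) = 0.62·0.454504 + 0.38·0.736403 = 0.561626.

0.5616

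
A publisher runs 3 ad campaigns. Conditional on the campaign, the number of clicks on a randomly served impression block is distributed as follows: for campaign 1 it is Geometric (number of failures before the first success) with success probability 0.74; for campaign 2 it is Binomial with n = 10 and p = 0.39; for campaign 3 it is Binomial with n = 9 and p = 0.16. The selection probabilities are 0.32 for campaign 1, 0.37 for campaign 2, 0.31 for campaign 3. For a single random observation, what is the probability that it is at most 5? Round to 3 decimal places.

0.944

Conditional on each campaign, P(X ≤ 5): 1: 0.999691; 2: 0.849993; 3: 0.999093.
By total probability, P(X ≤ 5) = 0.32·0.999691 + 0.37·0.849993 + 0.31·0.999093 = 0.944118.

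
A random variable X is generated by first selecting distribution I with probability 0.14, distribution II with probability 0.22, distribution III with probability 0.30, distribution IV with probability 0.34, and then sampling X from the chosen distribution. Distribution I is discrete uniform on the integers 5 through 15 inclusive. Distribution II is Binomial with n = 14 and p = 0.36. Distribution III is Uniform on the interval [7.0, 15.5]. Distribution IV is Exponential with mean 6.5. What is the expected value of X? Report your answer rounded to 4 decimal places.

Component means — I: 10; II: 5.04; III: 11.25; IV: 6.5.
E[X] = 0.14·10 + 0.22·5.04 + 0.3·11.25 + 0.34·6.5 = 8.0938.

8.0938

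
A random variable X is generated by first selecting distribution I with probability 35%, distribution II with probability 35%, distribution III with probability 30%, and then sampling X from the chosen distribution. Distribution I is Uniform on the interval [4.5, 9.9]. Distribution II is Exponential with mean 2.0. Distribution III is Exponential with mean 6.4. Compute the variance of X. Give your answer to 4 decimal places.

Per component, I: μ=7.2, E[X²]=54.27; II: μ=2, E[X²]=8; III: μ=6.4, E[X²]=81.92.
E[X] = 0.35·7.2 + 0.35·2 + 0.3·6.4 = 5.14.
E[X²] = 0.35·54.27 + 0.35·8 + 0.3·81.92 = 46.3705.
Var(X) = E[X²] − (E[X])² = 46.3705 − 26.4196 = 19.9509.

19.9509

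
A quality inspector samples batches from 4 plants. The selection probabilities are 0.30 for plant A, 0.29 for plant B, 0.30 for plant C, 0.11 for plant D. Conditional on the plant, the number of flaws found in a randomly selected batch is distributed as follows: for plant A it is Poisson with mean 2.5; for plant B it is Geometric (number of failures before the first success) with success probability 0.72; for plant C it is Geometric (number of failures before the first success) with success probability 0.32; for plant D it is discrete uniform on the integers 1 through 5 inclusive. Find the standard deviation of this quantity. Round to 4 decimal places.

2.0081

Per component, A: μ=2.5, E[X²]=8.75; B: μ=0.388889, E[X²]=0.691358; C: μ=2.125, E[X²]=11.1562; D: μ=3, E[X²]=11.
E[X] = 0.3·2.5 + 0.29·0.388889 + 0.3·2.125 + 0.11·3 = 1.83028.
E[X²] = 0.3·8.75 + 0.29·0.691358 + 0.3·11.1562 + 0.11·11 = 7.38237.
Var(X) = E[X²] − (E[X])² = 7.38237 − 3.34992 = 4.03245.
SD(X) = √4.03245 = 2.0081.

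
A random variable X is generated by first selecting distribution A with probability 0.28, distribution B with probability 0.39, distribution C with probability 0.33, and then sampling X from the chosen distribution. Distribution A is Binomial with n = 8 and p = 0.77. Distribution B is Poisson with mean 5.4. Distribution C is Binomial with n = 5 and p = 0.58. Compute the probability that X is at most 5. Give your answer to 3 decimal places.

0.619

Conditional on each component, P(X ≤ 5): A: 0.272418; B: 0.546132; C: 1.
By total probability, P(X ≤ 5) = 0.28·0.272418 + 0.39·0.546132 + 0.33·1 = 0.619269.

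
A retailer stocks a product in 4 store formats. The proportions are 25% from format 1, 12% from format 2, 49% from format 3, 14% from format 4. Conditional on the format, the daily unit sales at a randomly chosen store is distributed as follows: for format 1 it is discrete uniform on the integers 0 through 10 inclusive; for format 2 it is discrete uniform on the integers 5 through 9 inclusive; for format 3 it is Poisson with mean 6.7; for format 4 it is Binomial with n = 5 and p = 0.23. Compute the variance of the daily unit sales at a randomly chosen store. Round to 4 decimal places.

Per component, 1: μ=5, E[X²]=35; 2: μ=7, E[X²]=51; 3: μ=6.7, E[X²]=51.59; 4: μ=1.15, E[X²]=2.208.
E[X] = 0.25·5 + 0.12·7 + 0.49·6.7 + 0.14·1.15 = 5.534.
E[X²] = 0.25·35 + 0.12·51 + 0.49·51.59 + 0.14·2.208 = 40.4582.
Var(X) = E[X²] − (E[X])² = 40.4582 − 30.6252 = 9.83306.

9.8331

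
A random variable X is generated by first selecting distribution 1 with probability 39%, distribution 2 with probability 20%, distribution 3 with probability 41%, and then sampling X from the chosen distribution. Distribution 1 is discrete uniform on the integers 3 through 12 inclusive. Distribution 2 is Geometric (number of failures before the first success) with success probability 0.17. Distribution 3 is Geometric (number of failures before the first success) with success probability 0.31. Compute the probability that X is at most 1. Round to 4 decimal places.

Conditional on each component, P(X ≤ 1): 1: 0; 2: 0.3111; 3: 0.5239.
By total probability, P(X ≤ 1) = 0.39·0 + 0.2·0.3111 + 0.41·0.5239 = 0.277019.

0.2770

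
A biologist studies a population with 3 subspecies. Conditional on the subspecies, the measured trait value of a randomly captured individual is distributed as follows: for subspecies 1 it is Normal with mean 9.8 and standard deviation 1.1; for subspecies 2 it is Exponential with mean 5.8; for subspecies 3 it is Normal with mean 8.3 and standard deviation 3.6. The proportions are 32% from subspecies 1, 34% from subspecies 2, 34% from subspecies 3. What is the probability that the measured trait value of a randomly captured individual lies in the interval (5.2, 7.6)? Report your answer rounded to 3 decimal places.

0.132

Conditional on each subspecies, P(5.2 < X < 7.6): 1: 0.0227357; 2: 0.138247; 3: 0.228326.
By total probability, P(5.2 < X < 7.6) = 0.32·0.0227357 + 0.34·0.138247 + 0.34·0.228326 = 0.13191.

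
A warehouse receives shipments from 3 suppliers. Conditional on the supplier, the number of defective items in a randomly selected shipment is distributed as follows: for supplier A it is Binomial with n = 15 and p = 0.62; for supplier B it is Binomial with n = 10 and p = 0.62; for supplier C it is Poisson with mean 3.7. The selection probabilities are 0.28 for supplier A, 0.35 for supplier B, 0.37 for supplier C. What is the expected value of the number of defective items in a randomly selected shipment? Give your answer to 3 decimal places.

6.143

Component means — A: 9.3; B: 6.2; C: 3.7.
E[X] = 0.28·9.3 + 0.35·6.2 + 0.37·3.7 = 6.143.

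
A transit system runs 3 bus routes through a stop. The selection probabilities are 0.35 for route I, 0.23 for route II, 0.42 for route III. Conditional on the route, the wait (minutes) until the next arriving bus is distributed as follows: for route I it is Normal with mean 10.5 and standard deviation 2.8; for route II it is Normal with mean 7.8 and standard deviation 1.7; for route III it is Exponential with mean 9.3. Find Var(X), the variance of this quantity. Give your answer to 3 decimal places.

Per component, I: μ=10.5, E[X²]=118.09; II: μ=7.8, E[X²]=63.73; III: μ=9.3, E[X²]=172.98.
E[X] = 0.35·10.5 + 0.23·7.8 + 0.42·9.3 = 9.375.
E[X²] = 0.35·118.09 + 0.23·63.73 + 0.42·172.98 = 128.641.
Var(X) = E[X²] − (E[X])² = 128.641 − 87.8906 = 40.7504.

40.750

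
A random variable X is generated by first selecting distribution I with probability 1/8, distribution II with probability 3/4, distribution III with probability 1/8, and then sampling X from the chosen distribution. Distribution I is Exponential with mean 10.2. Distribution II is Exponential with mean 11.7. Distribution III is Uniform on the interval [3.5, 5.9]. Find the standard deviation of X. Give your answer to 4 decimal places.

11.0004

Per component, I: μ=10.2, E[X²]=208.08; II: μ=11.7, E[X²]=273.78; III: μ=4.7, E[X²]=22.57.
E[X] = 0.125·10.2 + 0.75·11.7 + 0.125·4.7 = 10.6375.
E[X²] = 0.125·208.08 + 0.75·273.78 + 0.125·22.57 = 234.166.
Var(X) = E[X²] − (E[X])² = 234.166 − 113.156 = 121.01.
SD(X) = √121.01 = 11.0004.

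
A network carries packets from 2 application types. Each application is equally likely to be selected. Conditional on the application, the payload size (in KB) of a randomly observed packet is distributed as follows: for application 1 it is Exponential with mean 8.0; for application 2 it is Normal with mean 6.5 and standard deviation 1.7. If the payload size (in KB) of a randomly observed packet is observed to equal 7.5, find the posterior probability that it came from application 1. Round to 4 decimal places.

Likelihoods f(7.5 | ·): 1: 0.0489507; 2: 0.197389.
Posterior ∝ prior × likelihood. Numerator for 1: 0.5·0.0489507 = 0.0244754.
Normalizing constant: 0.5·0.0489507 + 0.5·0.197389 = 0.12317.
P(1 | observation) = 0.0244754 / 0.12317 = 0.198712.

0.1987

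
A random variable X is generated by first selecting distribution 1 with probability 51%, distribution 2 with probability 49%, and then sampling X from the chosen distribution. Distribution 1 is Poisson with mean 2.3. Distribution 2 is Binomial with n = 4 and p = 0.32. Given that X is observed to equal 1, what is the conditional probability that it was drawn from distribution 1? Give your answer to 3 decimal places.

Likelihoods P(X=1 | ·): 1: 0.230595; 2: 0.402473.
Posterior ∝ prior × likelihood. Numerator for 1: 0.51·0.230595 = 0.117604.
Normalizing constant: 0.51·0.230595 + 0.49·0.402473 = 0.314815.
P(1 | observation) = 0.117604 / 0.314815 = 0.373564.

0.374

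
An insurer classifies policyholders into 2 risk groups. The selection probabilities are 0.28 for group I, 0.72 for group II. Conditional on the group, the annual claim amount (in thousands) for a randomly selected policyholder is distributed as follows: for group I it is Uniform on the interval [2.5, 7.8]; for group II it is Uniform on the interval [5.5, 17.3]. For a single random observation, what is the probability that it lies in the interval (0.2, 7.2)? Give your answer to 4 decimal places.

Conditional on each group, P(0.2 < X < 7.2): I: 0.886792; II: 0.144068.
By total probability, P(0.2 < X < 7.2) = 0.28·0.886792 + 0.72·0.144068 = 0.352031.

0.3520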